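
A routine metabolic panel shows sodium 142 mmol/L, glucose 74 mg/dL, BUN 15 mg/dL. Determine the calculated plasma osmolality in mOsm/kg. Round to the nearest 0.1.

293.5 mOsm/kg

Calculated osmolality = 2·Na + glucose/18 + BUN/2.8
= 2·142 + 74/18 + 15/2.8
= 284 + 4.11 + 5.36
= 293.47 mOsm/kg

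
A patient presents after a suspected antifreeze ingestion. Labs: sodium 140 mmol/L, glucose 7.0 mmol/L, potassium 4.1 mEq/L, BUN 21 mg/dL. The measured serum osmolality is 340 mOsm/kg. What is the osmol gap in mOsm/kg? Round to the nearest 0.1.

45.5 mOsm/kg

Calculated osmolality = 2·Na + glucose + BUN/2.8
= 2·140 + 7 + 21/2.8
= 280 + 7 + 7.50
= 294.5 mOsm/kg ≈ 294.5 mOsm/kg
Osmolar gap = measured − calculated = 340 − 294.5 = 45.5 mOsm/kg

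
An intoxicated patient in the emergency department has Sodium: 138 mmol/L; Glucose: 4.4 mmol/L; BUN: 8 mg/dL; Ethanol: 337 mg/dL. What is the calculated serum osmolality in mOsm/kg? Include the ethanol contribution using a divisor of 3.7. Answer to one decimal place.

Calculated osmolality = 2·Na + glucose + BUN/2.8 + ethanol/3.7
= 2·138 + 4.4 + 8/2.8 + 337/3.7
= 276 + 4.40 + 2.86 + 91.08
= 374.34 mOsm/kg

374.3 mOsm/kg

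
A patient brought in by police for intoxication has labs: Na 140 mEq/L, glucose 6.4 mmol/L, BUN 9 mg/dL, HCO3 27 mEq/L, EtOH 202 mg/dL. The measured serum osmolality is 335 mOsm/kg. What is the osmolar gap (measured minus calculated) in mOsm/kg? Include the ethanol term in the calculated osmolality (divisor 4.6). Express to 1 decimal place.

Calculated osmolality = 2·Na + glucose + BUN/2.8 + ethanol/4.6
= 2·140 + 6.4 + 9/2.8 + 202/4.6
= 280 + 6.40 + 3.21 + 43.91
= 333.52 mOsm/kg ≈ 333.5 mOsm/kg
Osmolar gap = measured − calculated = 335 − 333.5 = 1.5 mOsm/kg

1.5 mOsm/kg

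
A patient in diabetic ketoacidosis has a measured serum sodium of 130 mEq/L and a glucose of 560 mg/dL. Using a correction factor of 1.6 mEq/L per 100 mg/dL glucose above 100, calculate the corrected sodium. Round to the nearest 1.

137 mEq/L

Corrected Na = measured Na + 1.6 · (glucose − 100)/100
= 130 + 1.6 · (560 − 100)/100
= 130 + 7.4
= 137.4 mEq/L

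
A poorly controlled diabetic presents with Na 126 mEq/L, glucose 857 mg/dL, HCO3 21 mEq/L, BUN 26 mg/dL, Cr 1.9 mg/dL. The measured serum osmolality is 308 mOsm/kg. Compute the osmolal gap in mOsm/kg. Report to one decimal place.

-0.9 mOsm/kg

Calculated osmolality = 2·Na + glucose/18 + BUN/2.8
= 2·126 + 857/18 + 26/2.8
= 252 + 47.61 + 9.29
= 308.9 mOsm/kg ≈ 308.9 mOsm/kg
Osmolar gap = measured − calculated = 308 − 308.9 = -0.9 mOsm/kg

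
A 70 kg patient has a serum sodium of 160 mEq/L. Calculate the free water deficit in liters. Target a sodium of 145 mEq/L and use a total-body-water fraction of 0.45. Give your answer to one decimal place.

TBW = 0.45 · 70 = 31.5 L
Free water deficit = TBW · (Na/145 − 1)
= 31.5 · (160/145 − 1)
= 31.5 · 0.1034
= 3.26 L

3.3 L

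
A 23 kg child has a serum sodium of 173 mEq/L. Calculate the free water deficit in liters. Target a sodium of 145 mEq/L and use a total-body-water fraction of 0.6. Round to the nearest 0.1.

TBW = 0.6 · 23 = 13.8 L
Free water deficit = TBW · (Na/145 − 1)
= 13.8 · (173/145 − 1)
= 13.8 · 0.1931
= 2.66 L

2.7 L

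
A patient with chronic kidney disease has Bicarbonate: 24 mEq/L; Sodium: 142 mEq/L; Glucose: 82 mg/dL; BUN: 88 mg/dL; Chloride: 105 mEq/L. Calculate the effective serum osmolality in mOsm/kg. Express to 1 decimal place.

Effective osmolality excludes urea (freely permeant across cell membranes):
2·Na + glucose/18
= 2·142 + 82/18
= 284 + 4.56
= 288.56 mOsm/kg

288.6 mOsm/kg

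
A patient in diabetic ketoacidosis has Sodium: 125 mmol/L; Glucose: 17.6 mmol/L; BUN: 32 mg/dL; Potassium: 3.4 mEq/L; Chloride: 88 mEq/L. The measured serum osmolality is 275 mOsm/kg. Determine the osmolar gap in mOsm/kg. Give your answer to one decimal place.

-4.0 mOsm/kg

Calculated osmolality = 2·Na + glucose + BUN/2.8
= 2·125 + 17.6 + 32/2.8
= 250 + 17.60 + 11.43
= 279.03 mOsm/kg ≈ 279.0 mOsm/kg
Osmolar gap = measured − calculated = 275 − 279.0 = -4.0 mOsm/kg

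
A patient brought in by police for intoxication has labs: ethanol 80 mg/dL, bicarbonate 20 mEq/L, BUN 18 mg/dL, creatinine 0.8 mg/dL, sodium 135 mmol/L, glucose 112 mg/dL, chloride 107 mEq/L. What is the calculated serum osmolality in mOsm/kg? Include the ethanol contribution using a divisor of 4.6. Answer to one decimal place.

Calculated osmolality = 2·Na + glucose/18 + BUN/2.8 + ethanol/4.6
= 2·135 + 112/18 + 18/2.8 + 80/4.6
= 270 + 6.22 + 6.43 + 17.39
= 300.04 mOsm/kg

300.0 mOsm/kg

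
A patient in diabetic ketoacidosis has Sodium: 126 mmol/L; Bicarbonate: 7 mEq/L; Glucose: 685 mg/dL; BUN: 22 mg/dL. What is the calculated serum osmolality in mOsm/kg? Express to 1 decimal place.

Calculated osmolality = 2·Na + glucose/18 + BUN/2.8
= 2·126 + 685/18 + 22/2.8
= 252 + 38.06 + 7.86
= 297.92 mOsm/kg

297.9 mOsm/kg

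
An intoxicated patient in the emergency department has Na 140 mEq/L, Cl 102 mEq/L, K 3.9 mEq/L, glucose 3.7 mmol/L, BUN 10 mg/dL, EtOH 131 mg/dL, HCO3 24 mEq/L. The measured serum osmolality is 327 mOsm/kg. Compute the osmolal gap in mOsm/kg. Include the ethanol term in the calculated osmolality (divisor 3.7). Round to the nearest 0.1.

Calculated osmolality = 2·Na + glucose + BUN/2.8 + ethanol/3.7
= 2·140 + 3.7 + 10/2.8 + 131/3.7
= 280 + 3.70 + 3.57 + 35.41
= 322.68 mOsm/kg ≈ 322.7 mOsm/kg
Osmolar gap = measured − calculated = 327 − 322.7 = 4.3 mOsm/kg

4.3 mOsm/kg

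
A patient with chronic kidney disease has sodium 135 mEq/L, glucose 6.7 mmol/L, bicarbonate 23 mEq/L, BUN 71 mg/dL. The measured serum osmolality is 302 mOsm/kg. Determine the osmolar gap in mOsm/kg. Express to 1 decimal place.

Calculated osmolality = 2·Na + glucose + BUN/2.8
= 2·135 + 6.7 + 71/2.8
= 270 + 6.70 + 25.36
= 302.06 mOsm/kg ≈ 302.1 mOsm/kg
Osmolar gap = measured − calculated = 302 − 302.1 = -0.1 mOsm/kg

-0.1 mOsm/kg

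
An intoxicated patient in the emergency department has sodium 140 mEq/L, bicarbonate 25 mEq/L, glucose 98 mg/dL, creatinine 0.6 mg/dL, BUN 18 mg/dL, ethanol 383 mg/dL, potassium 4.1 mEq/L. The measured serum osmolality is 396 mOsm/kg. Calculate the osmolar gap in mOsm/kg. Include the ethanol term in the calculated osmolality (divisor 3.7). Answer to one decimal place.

0.6 mOsm/kg

Calculated osmolality = 2·Na + glucose/18 + BUN/2.8 + ethanol/3.7
= 2·140 + 98/18 + 18/2.8 + 383/3.7
= 280 + 5.44 + 6.43 + 103.51
= 395.38 mOsm/kg ≈ 395.4 mOsm/kg
Osmolar gap = measured − calculated = 396 − 395.4 = 0.6 mOsm/kg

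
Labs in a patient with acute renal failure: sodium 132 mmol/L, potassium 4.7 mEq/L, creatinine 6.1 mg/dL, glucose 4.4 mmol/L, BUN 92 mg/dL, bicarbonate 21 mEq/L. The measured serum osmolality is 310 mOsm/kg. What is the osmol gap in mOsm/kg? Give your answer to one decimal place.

8.7 mOsm/kg

Calculated osmolality = 2·Na + glucose + BUN/2.8
= 2·132 + 4.4 + 92/2.8
= 264 + 4.40 + 32.86
= 301.26 mOsm/kg ≈ 301.3 mOsm/kg
Osmolar gap = measured − calculated = 310 − 301.3 = 8.7 mOsm/kg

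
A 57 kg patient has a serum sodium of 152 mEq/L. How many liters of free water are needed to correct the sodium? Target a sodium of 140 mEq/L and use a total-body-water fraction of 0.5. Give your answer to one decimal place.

2.4 L

TBW = 0.5 · 57 = 28.5 L
Free water deficit = TBW · (Na/140 − 1)
= 28.5 · (152/140 − 1)
= 28.5 · 0.0857
= 2.44 L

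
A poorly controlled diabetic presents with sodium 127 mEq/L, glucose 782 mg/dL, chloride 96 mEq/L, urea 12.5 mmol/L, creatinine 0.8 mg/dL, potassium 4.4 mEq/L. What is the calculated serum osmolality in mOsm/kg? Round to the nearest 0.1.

Calculated osmolality = 2·Na + glucose/18 + urea
= 2·127 + 782/18 + 12.5
= 254 + 43.44 + 12.50
= 309.94 mOsm/kg

309.9 mOsm/kg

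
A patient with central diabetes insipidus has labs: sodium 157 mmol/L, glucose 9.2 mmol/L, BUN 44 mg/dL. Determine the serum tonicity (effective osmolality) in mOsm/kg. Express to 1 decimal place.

Effective osmolality excludes urea (freely permeant across cell membranes):
2·Na + glucose
= 2·157 + 9.2
= 314 + 9.2
= 323.2 mOsm/kg

323.2 mOsm/kg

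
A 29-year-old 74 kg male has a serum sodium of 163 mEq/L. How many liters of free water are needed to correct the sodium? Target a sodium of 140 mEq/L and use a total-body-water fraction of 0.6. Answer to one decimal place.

7.3 L

TBW = 0.6 · 74 = 44.4 L
Free water deficit = TBW · (Na/140 − 1)
= 44.4 · (163/140 − 1)
= 44.4 · 0.1643
= 7.29 L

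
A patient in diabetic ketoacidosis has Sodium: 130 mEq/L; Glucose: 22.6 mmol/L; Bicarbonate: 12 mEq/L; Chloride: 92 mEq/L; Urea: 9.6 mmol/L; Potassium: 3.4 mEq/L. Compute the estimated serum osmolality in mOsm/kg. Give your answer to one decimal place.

Calculated osmolality = 2·Na + glucose + urea
= 2·130 + 22.6 + 9.6
= 260 + 22.60 + 9.60
= 292.2 mOsm/kg

292.2 mOsm/kg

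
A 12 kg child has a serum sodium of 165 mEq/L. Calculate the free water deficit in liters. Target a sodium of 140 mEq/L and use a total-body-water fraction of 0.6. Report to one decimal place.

1.3 L

TBW = 0.6 · 12 = 7.2 L
Free water deficit = TBW · (Na/140 − 1)
= 7.2 · (165/140 − 1)
= 7.2 · 0.1786
= 1.29 L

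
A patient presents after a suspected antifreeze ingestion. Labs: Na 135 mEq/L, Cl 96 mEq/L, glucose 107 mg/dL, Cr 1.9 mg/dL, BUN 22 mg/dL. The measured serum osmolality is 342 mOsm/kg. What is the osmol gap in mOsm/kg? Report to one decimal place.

58.2 mOsm/kg

Calculated osmolality = 2·Na + glucose/18 + BUN/2.8
= 2·135 + 107/18 + 22/2.8
= 270 + 5.94 + 7.86
= 283.8 mOsm/kg ≈ 283.8 mOsm/kg
Osmolar gap = measured − calculated = 342 − 283.8 = 58.2 mOsm/kg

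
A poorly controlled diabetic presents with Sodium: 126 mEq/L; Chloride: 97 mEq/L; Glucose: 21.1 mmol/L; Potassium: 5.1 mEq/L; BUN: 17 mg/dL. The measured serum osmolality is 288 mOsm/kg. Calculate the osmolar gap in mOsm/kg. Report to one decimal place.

Calculated osmolality = 2·Na + glucose + BUN/2.8
= 2·126 + 21.1 + 17/2.8
= 252 + 21.10 + 6.07
= 279.17 mOsm/kg ≈ 279.2 mOsm/kg
Osmolar gap = measured − calculated = 288 − 279.2 = 8.8 mOsm/kg

8.8 mOsm/kg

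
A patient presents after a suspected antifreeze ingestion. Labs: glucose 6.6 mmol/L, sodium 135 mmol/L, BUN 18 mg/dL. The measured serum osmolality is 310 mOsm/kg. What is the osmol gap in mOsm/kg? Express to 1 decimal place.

Calculated osmolality = 2·Na + glucose + BUN/2.8
= 2·135 + 6.6 + 18/2.8
= 270 + 6.60 + 6.43
= 283.03 mOsm/kg ≈ 283.0 mOsm/kg
Osmolar gap = measured − calculated = 310 − 283.0 = 27.0 mOsm/kg

27.0 mOsm/kg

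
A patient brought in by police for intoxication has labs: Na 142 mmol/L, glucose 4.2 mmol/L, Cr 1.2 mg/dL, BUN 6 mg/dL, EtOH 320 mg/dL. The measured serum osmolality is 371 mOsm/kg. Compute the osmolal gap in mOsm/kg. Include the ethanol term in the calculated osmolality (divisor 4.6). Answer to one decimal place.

Calculated osmolality = 2·Na + glucose + BUN/2.8 + ethanol/4.6
= 2·142 + 4.2 + 6/2.8 + 320/4.6
= 284 + 4.20 + 2.14 + 69.57
= 359.91 mOsm/kg ≈ 359.9 mOsm/kg
Osmolar gap = measured − calculated = 371 − 359.9 = 11.1 mOsm/kg

11.1 mOsm/kg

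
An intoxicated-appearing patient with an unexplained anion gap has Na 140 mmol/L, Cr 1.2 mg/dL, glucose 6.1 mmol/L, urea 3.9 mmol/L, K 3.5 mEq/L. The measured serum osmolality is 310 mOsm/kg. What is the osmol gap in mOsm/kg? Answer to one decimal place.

Calculated osmolality = 2·Na + glucose + urea
= 2·140 + 6.1 + 3.9
= 280 + 6.10 + 3.90
= 290 mOsm/kg ≈ 290.0 mOsm/kg
Osmolar gap = measured − calculated = 310 − 290.0 = 20.0 mOsm/kg

20.0 mOsm/kg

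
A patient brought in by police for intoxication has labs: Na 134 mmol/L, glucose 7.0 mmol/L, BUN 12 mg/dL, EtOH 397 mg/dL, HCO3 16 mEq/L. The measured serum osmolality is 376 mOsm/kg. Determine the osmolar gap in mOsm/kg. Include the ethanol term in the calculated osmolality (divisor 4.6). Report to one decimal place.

10.4 mOsm/kg

Calculated osmolality = 2·Na + glucose + BUN/2.8 + ethanol/4.6
= 2·134 + 7 + 12/2.8 + 397/4.6
= 268 + 7 + 4.29 + 86.30
= 365.59 mOsm/kg ≈ 365.6 mOsm/kg
Osmolar gap = measured − calculated = 376 − 365.6 = 10.4 mOsm/kg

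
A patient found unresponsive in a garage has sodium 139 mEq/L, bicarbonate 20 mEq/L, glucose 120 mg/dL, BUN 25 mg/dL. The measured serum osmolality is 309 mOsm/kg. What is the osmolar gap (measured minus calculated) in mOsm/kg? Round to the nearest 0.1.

Calculated osmolality = 2·Na + glucose/18 + BUN/2.8
= 2·139 + 120/18 + 25/2.8
= 278 + 6.67 + 8.93
= 293.6 mOsm/kg ≈ 293.6 mOsm/kg
Osmolar gap = measured − calculated = 309 − 293.6 = 15.4 mOsm/kg

15.4 mOsm/kg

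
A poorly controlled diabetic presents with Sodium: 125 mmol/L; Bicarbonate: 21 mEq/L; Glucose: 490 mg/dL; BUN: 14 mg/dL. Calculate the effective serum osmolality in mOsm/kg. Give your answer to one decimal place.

Effective osmolality excludes urea (freely permeant across cell membranes):
2·Na + glucose/18
= 2·125 + 490/18
= 250 + 27.22
= 277.22 mOsm/kg

277.2 mOsm/kg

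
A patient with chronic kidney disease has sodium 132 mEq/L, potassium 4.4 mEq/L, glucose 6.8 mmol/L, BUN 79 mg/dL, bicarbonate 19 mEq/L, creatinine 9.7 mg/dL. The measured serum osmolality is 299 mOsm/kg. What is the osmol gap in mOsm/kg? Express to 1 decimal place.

0.0 mOsm/kg

Calculated osmolality = 2·Na + glucose + BUN/2.8
= 2·132 + 6.8 + 79/2.8
= 264 + 6.80 + 28.21
= 299.01 mOsm/kg ≈ 299.0 mOsm/kg
Osmolar gap = measured − calculated = 299 − 299.0 = 0.0 mOsm/kg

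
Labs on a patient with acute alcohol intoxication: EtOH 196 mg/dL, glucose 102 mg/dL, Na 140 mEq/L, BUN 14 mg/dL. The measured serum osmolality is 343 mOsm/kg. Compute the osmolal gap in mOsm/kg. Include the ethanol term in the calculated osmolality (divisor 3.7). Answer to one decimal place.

Calculated osmolality = 2·Na + glucose/18 + BUN/2.8 + ethanol/3.7
= 2·140 + 102/18 + 14/2.8 + 196/3.7
= 280 + 5.67 + 5 + 52.97
= 343.64 mOsm/kg ≈ 343.6 mOsm/kg
Osmolar gap = measured − calculated = 343 − 343.6 = -0.6 mOsm/kg

-0.6 mOsm/kg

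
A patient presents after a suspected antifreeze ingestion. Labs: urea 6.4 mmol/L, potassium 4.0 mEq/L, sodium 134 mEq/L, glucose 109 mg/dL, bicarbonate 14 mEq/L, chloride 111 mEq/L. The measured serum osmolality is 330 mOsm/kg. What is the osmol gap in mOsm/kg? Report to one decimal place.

49.5 mOsm/kg

Calculated osmolality = 2·Na + glucose/18 + urea
= 2·134 + 109/18 + 6.4
= 268 + 6.06 + 6.40
= 280.46 mOsm/kg ≈ 280.5 mOsm/kg
Osmolar gap = measured − calculated = 330 − 280.5 = 49.5 mOsm/kg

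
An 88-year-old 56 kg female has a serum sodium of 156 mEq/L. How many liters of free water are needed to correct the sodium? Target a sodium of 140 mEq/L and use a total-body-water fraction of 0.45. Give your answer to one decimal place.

TBW = 0.45 · 56 = 25.2 L
Free water deficit = TBW · (Na/140 − 1)
= 25.2 · (156/140 − 1)
= 25.2 · 0.1143
= 2.88 L

2.9 L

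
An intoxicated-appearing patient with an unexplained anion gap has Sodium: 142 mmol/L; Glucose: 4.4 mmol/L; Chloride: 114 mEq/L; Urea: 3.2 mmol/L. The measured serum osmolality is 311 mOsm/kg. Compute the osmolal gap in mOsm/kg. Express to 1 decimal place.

Calculated osmolality = 2·Na + glucose + urea
= 2·142 + 4.4 + 3.2
= 284 + 4.40 + 3.20
= 291.6 mOsm/kg ≈ 291.6 mOsm/kg
Osmolar gap = measured − calculated = 311 − 291.6 = 19.4 mOsm/kg

19.4 mOsm/kg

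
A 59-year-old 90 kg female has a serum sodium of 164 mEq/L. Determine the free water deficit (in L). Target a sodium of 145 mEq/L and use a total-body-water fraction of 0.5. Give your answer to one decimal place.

TBW = 0.5 · 90 = 45 L
Free water deficit = TBW · (Na/145 − 1)
= 45 · (164/145 − 1)
= 45 · 0.131
= 5.9 L

5.9 L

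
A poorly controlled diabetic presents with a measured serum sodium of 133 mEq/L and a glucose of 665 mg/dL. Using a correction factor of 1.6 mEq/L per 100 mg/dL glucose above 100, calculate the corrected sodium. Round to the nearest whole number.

Corrected Na = measured Na + 1.6 · (glucose − 100)/100
= 133 + 1.6 · (665 − 100)/100
= 133 + 9
= 142 mEq/L

142 mEq/L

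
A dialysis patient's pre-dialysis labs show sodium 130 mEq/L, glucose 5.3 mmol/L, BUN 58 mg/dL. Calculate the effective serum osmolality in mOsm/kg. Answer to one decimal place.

265.3 mOsm/kg

Effective osmolality excludes urea (freely permeant across cell membranes):
2·Na + glucose
= 2·130 + 5.3
= 260 + 5.3
= 265.3 mOsm/kg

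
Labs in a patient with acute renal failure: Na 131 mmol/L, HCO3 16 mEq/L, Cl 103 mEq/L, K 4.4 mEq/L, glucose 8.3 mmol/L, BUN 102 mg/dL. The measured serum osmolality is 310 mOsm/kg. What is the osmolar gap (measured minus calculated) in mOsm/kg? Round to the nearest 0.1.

3.3 mOsm/kg

Calculated osmolality = 2·Na + glucose + BUN/2.8
= 2·131 + 8.3 + 102/2.8
= 262 + 8.30 + 36.43
= 306.73 mOsm/kg ≈ 306.7 mOsm/kg
Osmolar gap = measured − calculated = 310 − 306.7 = 3.3 mOsm/kg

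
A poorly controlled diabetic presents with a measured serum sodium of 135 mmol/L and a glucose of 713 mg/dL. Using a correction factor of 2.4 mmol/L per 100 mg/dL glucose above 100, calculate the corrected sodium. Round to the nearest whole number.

Corrected Na = measured Na + 2.4 · (glucose − 100)/100
= 135 + 2.4 · (713 − 100)/100
= 135 + 14.7
= 149.7 mmol/L

150 mmol/L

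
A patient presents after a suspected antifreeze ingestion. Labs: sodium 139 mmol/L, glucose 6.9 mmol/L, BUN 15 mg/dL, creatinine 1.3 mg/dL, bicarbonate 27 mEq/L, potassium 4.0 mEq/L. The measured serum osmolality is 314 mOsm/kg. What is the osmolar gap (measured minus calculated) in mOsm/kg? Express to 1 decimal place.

Calculated osmolality = 2·Na + glucose + BUN/2.8
= 2·139 + 6.9 + 15/2.8
= 278 + 6.90 + 5.36
= 290.26 mOsm/kg ≈ 290.3 mOsm/kg
Osmolar gap = measured − calculated = 314 − 290.3 = 23.7 mOsm/kg

23.7 mOsm/kg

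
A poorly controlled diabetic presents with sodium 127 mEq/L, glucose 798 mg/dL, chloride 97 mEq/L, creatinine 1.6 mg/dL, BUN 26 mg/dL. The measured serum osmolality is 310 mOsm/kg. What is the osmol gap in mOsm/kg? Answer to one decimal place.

Calculated osmolality = 2·Na + glucose/18 + BUN/2.8
= 2·127 + 798/18 + 26/2.8
= 254 + 44.33 + 9.29
= 307.62 mOsm/kg ≈ 307.6 mOsm/kg
Osmolar gap = measured − calculated = 310 − 307.6 = 2.4 mOsm/kg

2.4 mOsm/kg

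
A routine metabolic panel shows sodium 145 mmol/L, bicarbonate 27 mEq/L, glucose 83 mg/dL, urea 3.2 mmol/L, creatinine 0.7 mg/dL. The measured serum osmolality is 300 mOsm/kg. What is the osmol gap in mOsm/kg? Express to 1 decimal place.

2.2 mOsm/kg

Calculated osmolality = 2·Na + glucose/18 + urea
= 2·145 + 83/18 + 3.2
= 290 + 4.61 + 3.20
= 297.81 mOsm/kg ≈ 297.8 mOsm/kg
Osmolar gap = measured − calculated = 300 − 297.8 = 2.2 mOsm/kg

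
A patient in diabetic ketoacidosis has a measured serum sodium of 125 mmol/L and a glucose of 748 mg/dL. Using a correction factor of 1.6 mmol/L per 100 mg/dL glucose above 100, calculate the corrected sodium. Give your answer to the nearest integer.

Corrected Na = measured Na + 1.6 · (glucose − 100)/100
= 125 + 1.6 · (748 − 100)/100
= 125 + 10.4
= 135.4 mmol/L

135 mmol/L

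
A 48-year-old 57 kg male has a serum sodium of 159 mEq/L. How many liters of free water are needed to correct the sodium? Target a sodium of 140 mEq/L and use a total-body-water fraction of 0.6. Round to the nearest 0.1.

TBW = 0.6 · 57 = 34.2 L
Free water deficit = TBW · (Na/140 − 1)
= 34.2 · (159/140 − 1)
= 34.2 · 0.1357
= 4.64 L

4.6 L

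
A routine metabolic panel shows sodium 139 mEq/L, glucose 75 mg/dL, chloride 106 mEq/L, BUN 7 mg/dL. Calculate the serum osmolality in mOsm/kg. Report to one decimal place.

Calculated osmolality = 2·Na + glucose/18 + BUN/2.8
= 2·139 + 75/18 + 7/2.8
= 278 + 4.17 + 2.50
= 284.67 mOsm/kg

284.7 mOsm/kg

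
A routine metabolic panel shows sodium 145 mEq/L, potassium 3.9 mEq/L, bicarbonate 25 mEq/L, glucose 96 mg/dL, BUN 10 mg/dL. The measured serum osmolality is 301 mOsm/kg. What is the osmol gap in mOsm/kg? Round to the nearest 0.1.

2.1 mOsm/kg

Calculated osmolality = 2·Na + glucose/18 + BUN/2.8
= 2·145 + 96/18 + 10/2.8
= 290 + 5.33 + 3.57
= 298.9 mOsm/kg ≈ 298.9 mOsm/kg
Osmolar gap = measured − calculated = 301 − 298.9 = 2.1 mOsm/kg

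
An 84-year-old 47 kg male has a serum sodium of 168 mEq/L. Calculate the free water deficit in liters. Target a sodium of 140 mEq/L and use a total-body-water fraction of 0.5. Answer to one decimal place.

TBW = 0.5 · 47 = 23.5 L
Free water deficit = TBW · (Na/140 − 1)
= 23.5 · (168/140 − 1)
= 23.5 · 0.2
= 4.7 L

4.7 L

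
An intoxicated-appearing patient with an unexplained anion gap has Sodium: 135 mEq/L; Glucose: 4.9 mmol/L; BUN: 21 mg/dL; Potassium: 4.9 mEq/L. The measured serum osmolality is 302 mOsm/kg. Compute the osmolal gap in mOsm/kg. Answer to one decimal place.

19.6 mOsm/kg

Calculated osmolality = 2·Na + glucose + BUN/2.8
= 2·135 + 4.9 + 21/2.8
= 270 + 4.90 + 7.50
= 282.4 mOsm/kg ≈ 282.4 mOsm/kg
Osmolar gap = measured − calculated = 302 − 282.4 = 19.6 mOsm/kg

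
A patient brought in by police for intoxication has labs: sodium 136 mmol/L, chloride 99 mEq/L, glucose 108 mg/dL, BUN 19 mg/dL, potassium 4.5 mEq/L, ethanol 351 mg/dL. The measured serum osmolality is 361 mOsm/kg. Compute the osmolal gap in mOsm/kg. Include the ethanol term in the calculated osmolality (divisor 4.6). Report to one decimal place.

-0.1 mOsm/kg

Calculated osmolality = 2·Na + glucose/18 + BUN/2.8 + ethanol/4.6
= 2·136 + 108/18 + 19/2.8 + 351/4.6
= 272 + 6 + 6.79 + 76.30
= 361.09 mOsm/kg ≈ 361.1 mOsm/kg
Osmolar gap = measured − calculated = 361 − 361.1 = -0.1 mOsm/kg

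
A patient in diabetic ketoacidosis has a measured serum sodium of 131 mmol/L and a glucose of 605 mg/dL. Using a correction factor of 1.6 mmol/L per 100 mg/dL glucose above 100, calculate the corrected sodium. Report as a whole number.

139 mmol/L

Corrected Na = measured Na + 1.6 · (glucose − 100)/100
= 131 + 1.6 · (605 − 100)/100
= 131 + 8.1
= 139.1 mmol/L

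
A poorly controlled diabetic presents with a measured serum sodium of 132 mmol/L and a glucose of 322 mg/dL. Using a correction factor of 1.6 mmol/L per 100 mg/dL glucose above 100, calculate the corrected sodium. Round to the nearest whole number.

Corrected Na = measured Na + 1.6 · (glucose − 100)/100
= 132 + 1.6 · (322 − 100)/100
= 132 + 3.6
= 135.6 mmol/L

136 mmol/L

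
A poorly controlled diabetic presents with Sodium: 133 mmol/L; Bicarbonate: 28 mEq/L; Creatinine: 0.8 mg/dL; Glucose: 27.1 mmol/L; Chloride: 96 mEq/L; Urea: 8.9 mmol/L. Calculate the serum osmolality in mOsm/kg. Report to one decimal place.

Calculated osmolality = 2·Na + glucose + urea
= 2·133 + 27.1 + 8.9
= 266 + 27.10 + 8.90
= 302 mOsm/kg

302.0 mOsm/kg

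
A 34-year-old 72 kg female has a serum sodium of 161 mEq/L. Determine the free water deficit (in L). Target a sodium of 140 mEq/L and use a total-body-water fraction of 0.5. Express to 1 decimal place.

5.4 L

TBW = 0.5 · 72 = 36 L
Free water deficit = TBW · (Na/140 − 1)
= 36 · (161/140 − 1)
= 36 · 0.15
= 5.4 L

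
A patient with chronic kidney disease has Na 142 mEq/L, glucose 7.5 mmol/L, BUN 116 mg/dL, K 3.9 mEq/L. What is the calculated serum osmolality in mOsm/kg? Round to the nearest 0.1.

Calculated osmolality = 2·Na + glucose + BUN/2.8
= 2·142 + 7.5 + 116/2.8
= 284 + 7.50 + 41.43
= 332.93 mOsm/kg

332.9 mOsm/kg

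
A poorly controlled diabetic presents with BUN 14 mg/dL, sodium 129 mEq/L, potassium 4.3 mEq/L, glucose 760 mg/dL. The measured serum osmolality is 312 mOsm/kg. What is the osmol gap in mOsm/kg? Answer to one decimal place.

6.8 mOsm/kg

Calculated osmolality = 2·Na + glucose/18 + BUN/2.8
= 2·129 + 760/18 + 14/2.8
= 258 + 42.22 + 5
= 305.22 mOsm/kg ≈ 305.2 mOsm/kg
Osmolar gap = measured − calculated = 312 − 305.2 = 6.8 mOsm/kg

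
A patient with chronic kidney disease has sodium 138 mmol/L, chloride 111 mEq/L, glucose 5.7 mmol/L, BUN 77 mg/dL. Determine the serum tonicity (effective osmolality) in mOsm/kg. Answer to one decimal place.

Effective osmolality excludes urea (freely permeant across cell membranes):
2·Na + glucose
= 2·138 + 5.7
= 276 + 5.7
= 281.7 mOsm/kg

281.7 mOsm/kg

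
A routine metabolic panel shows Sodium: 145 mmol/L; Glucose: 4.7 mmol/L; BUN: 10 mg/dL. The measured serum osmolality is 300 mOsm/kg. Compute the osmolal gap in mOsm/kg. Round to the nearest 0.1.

1.7 mOsm/kg

Calculated osmolality = 2·Na + glucose + BUN/2.8
= 2·145 + 4.7 + 10/2.8
= 290 + 4.70 + 3.57
= 298.27 mOsm/kg ≈ 298.3 mOsm/kg
Osmolar gap = measured − calculated = 300 − 298.3 = 1.7 mOsm/kg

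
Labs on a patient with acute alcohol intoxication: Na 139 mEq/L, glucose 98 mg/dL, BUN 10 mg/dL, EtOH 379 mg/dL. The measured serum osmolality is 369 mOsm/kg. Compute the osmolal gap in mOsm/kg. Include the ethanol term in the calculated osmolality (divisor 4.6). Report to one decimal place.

-0.4 mOsm/kg

Calculated osmolality = 2·Na + glucose/18 + BUN/2.8 + ethanol/4.6
= 2·139 + 98/18 + 10/2.8 + 379/4.6
= 278 + 5.44 + 3.57 + 82.39
= 369.4 mOsm/kg ≈ 369.4 mOsm/kg
Osmolar gap = measured − calculated = 369 − 369.4 = -0.4 mOsm/kg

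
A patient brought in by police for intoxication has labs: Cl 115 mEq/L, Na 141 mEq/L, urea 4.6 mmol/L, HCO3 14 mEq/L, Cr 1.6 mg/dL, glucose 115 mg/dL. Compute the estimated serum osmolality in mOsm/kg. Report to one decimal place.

Calculated osmolality = 2·Na + glucose/18 + urea
= 2·141 + 115/18 + 4.6
= 282 + 6.39 + 4.60
= 292.99 mOsm/kg

293.0 mOsm/kg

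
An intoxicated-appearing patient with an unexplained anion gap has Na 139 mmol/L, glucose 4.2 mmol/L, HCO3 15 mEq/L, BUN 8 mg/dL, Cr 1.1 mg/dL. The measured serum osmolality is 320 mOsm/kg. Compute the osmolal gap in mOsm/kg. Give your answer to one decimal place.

34.9 mOsm/kg

Calculated osmolality = 2·Na + glucose + BUN/2.8
= 2·139 + 4.2 + 8/2.8
= 278 + 4.20 + 2.86
= 285.06 mOsm/kg ≈ 285.1 mOsm/kg
Osmolar gap = measured − calculated = 320 − 285.1 = 34.9 mOsm/kg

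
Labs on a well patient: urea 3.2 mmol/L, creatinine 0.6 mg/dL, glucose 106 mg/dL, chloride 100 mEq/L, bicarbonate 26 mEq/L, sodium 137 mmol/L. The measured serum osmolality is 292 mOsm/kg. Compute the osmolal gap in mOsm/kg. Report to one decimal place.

Calculated osmolality = 2·Na + glucose/18 + urea
= 2·137 + 106/18 + 3.2
= 274 + 5.89 + 3.20
= 283.09 mOsm/kg ≈ 283.1 mOsm/kg
Osmolar gap = measured − calculated = 292 − 283.1 = 8.9 mOsm/kg

8.9 mOsm/kg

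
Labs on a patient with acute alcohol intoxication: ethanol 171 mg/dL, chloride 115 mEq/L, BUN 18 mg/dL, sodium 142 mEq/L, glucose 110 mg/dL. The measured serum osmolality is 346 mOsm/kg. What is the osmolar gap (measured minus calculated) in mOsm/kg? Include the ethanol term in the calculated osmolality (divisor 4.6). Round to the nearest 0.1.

12.3 mOsm/kg

Calculated osmolality = 2·Na + glucose/18 + BUN/2.8 + ethanol/4.6
= 2·142 + 110/18 + 18/2.8 + 171/4.6
= 284 + 6.11 + 6.43 + 37.17
= 333.71 mOsm/kg ≈ 333.7 mOsm/kg
Osmolar gap = measured − calculated = 346 − 333.7 = 12.3 mOsm/kg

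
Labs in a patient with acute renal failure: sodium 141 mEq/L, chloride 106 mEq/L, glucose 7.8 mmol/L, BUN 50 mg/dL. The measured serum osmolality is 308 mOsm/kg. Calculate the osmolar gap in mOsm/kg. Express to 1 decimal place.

Calculated osmolality = 2·Na + glucose + BUN/2.8
= 2·141 + 7.8 + 50/2.8
= 282 + 7.80 + 17.86
= 307.66 mOsm/kg ≈ 307.7 mOsm/kg
Osmolar gap = measured − calculated = 308 − 307.7 = 0.3 mOsm/kg

0.3 mOsm/kg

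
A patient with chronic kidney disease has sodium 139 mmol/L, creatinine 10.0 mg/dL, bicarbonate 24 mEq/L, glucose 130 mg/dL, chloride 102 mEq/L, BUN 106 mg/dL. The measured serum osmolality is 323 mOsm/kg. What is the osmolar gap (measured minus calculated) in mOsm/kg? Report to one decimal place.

-0.1 mOsm/kg

Calculated osmolality = 2·Na + glucose/18 + BUN/2.8
= 2·139 + 130/18 + 106/2.8
= 278 + 7.22 + 37.86
= 323.08 mOsm/kg ≈ 323.1 mOsm/kg
Osmolar gap = measured − calculated = 323 − 323.1 = -0.1 mOsm/kg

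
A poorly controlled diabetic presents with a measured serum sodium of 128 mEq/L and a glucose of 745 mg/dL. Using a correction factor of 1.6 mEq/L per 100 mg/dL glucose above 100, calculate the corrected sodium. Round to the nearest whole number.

Corrected Na = measured Na + 1.6 · (glucose − 100)/100
= 128 + 1.6 · (745 − 100)/100
= 128 + 10.3
= 138.3 mEq/L

138 mEq/L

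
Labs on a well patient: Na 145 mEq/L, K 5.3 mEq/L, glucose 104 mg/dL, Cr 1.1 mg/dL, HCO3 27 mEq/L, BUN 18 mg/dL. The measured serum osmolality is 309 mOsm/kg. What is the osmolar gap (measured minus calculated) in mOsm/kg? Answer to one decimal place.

6.8 mOsm/kg

Calculated osmolality = 2·Na + glucose/18 + BUN/2.8
= 2·145 + 104/18 + 18/2.8
= 290 + 5.78 + 6.43
= 302.21 mOsm/kg ≈ 302.2 mOsm/kg
Osmolar gap = measured − calculated = 309 − 302.2 = 6.8 mOsm/kg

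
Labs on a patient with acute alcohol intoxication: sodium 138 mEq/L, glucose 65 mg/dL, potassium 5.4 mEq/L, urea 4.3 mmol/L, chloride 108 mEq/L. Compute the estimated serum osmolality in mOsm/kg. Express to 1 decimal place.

283.9 mOsm/kg

Calculated osmolality = 2·Na + glucose/18 + urea
= 2·138 + 65/18 + 4.3
= 276 + 3.61 + 4.30
= 283.91 mOsm/kg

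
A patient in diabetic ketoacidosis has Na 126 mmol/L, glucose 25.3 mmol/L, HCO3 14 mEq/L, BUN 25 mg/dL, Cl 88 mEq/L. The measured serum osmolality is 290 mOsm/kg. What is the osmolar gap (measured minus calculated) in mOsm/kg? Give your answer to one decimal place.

Calculated osmolality = 2·Na + glucose + BUN/2.8
= 2·126 + 25.3 + 25/2.8
= 252 + 25.30 + 8.93
= 286.23 mOsm/kg ≈ 286.2 mOsm/kg
Osmolar gap = measured − calculated = 290 − 286.2 = 3.8 mOsm/kg

3.8 mOsm/kg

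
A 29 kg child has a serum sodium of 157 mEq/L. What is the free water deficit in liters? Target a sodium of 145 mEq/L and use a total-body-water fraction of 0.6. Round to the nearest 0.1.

TBW = 0.6 · 29 = 17.4 L
Free water deficit = TBW · (Na/145 − 1)
= 17.4 · (157/145 − 1)
= 17.4 · 0.0828
= 1.44 L

1.4 L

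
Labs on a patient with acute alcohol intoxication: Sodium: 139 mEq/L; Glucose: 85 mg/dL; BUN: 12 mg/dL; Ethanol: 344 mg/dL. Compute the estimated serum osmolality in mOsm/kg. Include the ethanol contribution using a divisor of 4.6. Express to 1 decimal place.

361.8 mOsm/kg

Calculated osmolality = 2·Na + glucose/18 + BUN/2.8 + ethanol/4.6
= 2·139 + 85/18 + 12/2.8 + 344/4.6
= 278 + 4.72 + 4.29 + 74.78
= 361.79 mOsm/kg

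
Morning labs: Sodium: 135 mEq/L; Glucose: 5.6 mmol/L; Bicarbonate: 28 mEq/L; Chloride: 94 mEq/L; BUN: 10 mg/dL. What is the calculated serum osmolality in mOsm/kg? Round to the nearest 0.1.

279.2 mOsm/kg

Calculated osmolality = 2·Na + glucose + BUN/2.8
= 2·135 + 5.6 + 10/2.8
= 270 + 5.60 + 3.57
= 279.17 mOsm/kg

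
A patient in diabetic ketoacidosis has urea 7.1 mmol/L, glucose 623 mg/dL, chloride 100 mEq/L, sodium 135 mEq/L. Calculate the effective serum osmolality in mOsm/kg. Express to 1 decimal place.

Effective osmolality excludes urea (freely permeant across cell membranes):
2·Na + glucose/18
= 2·135 + 623/18
= 270 + 34.61
= 304.61 mOsm/kg

304.6 mOsm/kg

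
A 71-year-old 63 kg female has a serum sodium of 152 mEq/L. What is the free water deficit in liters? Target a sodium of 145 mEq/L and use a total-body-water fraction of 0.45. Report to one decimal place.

1.4 L

TBW = 0.45 · 63 = 28.35 L
Free water deficit = TBW · (Na/145 − 1)
= 28.35 · (152/145 − 1)
= 28.35 · 0.0483
= 1.37 L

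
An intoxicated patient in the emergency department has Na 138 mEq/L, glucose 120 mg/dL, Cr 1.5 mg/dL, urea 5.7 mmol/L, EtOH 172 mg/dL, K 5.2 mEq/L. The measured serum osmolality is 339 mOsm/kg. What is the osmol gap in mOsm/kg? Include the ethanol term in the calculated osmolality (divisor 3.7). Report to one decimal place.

4.1 mOsm/kg

Calculated osmolality = 2·Na + glucose/18 + urea + ethanol/3.7
= 2·138 + 120/18 + 5.7 + 172/3.7
= 276 + 6.67 + 5.70 + 46.49
= 334.86 mOsm/kg ≈ 334.9 mOsm/kg
Osmolar gap = measured − calculated = 339 − 334.9 = 4.1 mOsm/kg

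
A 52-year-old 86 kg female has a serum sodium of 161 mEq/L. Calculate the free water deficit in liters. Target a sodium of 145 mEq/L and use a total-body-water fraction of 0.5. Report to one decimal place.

4.7 L

TBW = 0.5 · 86 = 43 L
Free water deficit = TBW · (Na/145 − 1)
= 43 · (161/145 − 1)
= 43 · 0.1103
= 4.74 L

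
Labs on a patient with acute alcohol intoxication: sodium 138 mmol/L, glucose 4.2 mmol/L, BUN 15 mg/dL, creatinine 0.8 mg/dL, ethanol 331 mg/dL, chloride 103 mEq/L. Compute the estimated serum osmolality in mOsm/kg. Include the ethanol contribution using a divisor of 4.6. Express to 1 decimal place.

357.5 mOsm/kg

Calculated osmolality = 2·Na + glucose + BUN/2.8 + ethanol/4.6
= 2·138 + 4.2 + 15/2.8 + 331/4.6
= 276 + 4.20 + 5.36 + 71.96
= 357.52 mOsm/kg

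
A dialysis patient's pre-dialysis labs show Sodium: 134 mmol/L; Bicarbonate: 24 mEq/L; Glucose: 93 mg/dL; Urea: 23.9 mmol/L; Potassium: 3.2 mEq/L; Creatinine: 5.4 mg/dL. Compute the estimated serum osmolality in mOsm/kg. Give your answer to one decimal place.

297.1 mOsm/kg

Calculated osmolality = 2·Na + glucose/18 + urea
= 2·134 + 93/18 + 23.9
= 268 + 5.17 + 23.90
= 297.07 mOsm/kg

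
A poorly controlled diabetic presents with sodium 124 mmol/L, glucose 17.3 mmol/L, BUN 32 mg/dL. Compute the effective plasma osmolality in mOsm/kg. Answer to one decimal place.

265.3 mOsm/kg

Effective osmolality excludes urea (freely permeant across cell membranes):
2·Na + glucose
= 2·124 + 17.3
= 248 + 17.3
= 265.3 mOsm/kg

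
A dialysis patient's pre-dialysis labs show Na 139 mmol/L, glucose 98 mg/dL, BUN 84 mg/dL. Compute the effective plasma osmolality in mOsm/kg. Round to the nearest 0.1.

Effective osmolality excludes urea (freely permeant across cell membranes):
2·Na + glucose/18
= 2·139 + 98/18
= 278 + 5.44
= 283.44 mOsm/kg

283.4 mOsm/kg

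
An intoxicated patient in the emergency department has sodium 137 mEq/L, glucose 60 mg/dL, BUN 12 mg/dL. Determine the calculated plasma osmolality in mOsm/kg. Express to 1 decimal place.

281.6 mOsm/kg

Calculated osmolality = 2·Na + glucose/18 + BUN/2.8
= 2·137 + 60/18 + 12/2.8
= 274 + 3.33 + 4.29
= 281.62 mOsm/kg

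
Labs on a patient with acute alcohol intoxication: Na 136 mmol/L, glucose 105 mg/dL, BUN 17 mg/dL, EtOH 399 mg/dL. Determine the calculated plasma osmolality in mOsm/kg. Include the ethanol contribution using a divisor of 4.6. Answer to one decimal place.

Calculated osmolality = 2·Na + glucose/18 + BUN/2.8 + ethanol/4.6
= 2·136 + 105/18 + 17/2.8 + 399/4.6
= 272 + 5.83 + 6.07 + 86.74
= 370.64 mOsm/kg

370.6 mOsm/kg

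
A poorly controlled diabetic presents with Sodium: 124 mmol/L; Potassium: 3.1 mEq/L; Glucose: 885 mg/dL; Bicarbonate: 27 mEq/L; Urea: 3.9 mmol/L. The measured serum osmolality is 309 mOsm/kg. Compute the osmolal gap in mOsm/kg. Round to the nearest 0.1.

7.9 mOsm/kg

Calculated osmolality = 2·Na + glucose/18 + urea
= 2·124 + 885/18 + 3.9
= 248 + 49.17 + 3.90
= 301.07 mOsm/kg ≈ 301.1 mOsm/kg
Osmolar gap = measured − calculated = 309 − 301.1 = 7.9 mOsm/kg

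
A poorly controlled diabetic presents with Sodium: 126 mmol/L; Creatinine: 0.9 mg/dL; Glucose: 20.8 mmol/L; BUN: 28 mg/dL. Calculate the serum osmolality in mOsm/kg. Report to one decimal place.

Calculated osmolality = 2·Na + glucose + BUN/2.8
= 2·126 + 20.8 + 28/2.8
= 252 + 20.80 + 10
= 282.8 mOsm/kg

282.8 mOsm/kg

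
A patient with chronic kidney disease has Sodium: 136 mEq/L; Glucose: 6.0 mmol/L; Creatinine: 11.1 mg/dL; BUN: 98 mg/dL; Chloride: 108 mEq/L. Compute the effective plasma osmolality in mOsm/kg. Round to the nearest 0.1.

278.0 mOsm/kg

Effective osmolality excludes urea (freely permeant across cell membranes):
2·Na + glucose
= 2·136 + 6
= 272 + 6
= 278 mOsm/kg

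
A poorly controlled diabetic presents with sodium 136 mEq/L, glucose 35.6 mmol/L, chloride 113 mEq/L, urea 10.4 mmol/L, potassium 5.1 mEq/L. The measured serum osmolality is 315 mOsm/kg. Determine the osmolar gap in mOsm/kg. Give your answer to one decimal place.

-3.0 mOsm/kg

Calculated osmolality = 2·Na + glucose + urea
= 2·136 + 35.6 + 10.4
= 272 + 35.60 + 10.40
= 318 mOsm/kg ≈ 318.0 mOsm/kg
Osmolar gap = measured − calculated = 315 − 318.0 = -3.0 mOsm/kg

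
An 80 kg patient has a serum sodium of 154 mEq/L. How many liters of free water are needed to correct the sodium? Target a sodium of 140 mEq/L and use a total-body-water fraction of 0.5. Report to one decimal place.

TBW = 0.5 · 80 = 40 L
Free water deficit = TBW · (Na/140 − 1)
= 40 · (154/140 − 1)
= 40 · 0.1
= 4 L

4.0 L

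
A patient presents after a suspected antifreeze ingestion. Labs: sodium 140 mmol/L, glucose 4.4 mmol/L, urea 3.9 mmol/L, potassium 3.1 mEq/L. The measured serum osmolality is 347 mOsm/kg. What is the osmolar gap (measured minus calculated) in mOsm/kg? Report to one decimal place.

Calculated osmolality = 2·Na + glucose + urea
= 2·140 + 4.4 + 3.9
= 280 + 4.40 + 3.90
= 288.3 mOsm/kg ≈ 288.3 mOsm/kg
Osmolar gap = measured − calculated = 347 − 288.3 = 58.7 mOsm/kg

58.7 mOsm/kg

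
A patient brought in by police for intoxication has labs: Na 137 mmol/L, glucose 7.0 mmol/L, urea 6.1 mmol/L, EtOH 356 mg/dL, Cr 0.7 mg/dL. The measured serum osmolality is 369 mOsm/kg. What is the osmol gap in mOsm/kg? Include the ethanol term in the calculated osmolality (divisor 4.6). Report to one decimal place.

Calculated osmolality = 2·Na + glucose + urea + ethanol/4.6
= 2·137 + 7 + 6.1 + 356/4.6
= 274 + 7 + 6.10 + 77.39
= 364.49 mOsm/kg ≈ 364.5 mOsm/kg
Osmolar gap = measured − calculated = 369 − 364.5 = 4.5 mOsm/kg

4.5 mOsm/kg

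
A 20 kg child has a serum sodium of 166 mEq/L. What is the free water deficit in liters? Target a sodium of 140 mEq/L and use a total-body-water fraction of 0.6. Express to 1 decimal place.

TBW = 0.6 · 20 = 12 L
Free water deficit = TBW · (Na/140 − 1)
= 12 · (166/140 − 1)
= 12 · 0.1857
= 2.23 L

2.2 L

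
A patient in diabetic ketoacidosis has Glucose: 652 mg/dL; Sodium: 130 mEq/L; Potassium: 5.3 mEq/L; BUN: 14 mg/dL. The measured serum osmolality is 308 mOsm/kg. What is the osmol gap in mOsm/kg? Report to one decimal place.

6.8 mOsm/kg

Calculated osmolality = 2·Na + glucose/18 + BUN/2.8
= 2·130 + 652/18 + 14/2.8
= 260 + 36.22 + 5
= 301.22 mOsm/kg ≈ 301.2 mOsm/kg
Osmolar gap = measured − calculated = 308 − 301.2 = 6.8 mOsm/kg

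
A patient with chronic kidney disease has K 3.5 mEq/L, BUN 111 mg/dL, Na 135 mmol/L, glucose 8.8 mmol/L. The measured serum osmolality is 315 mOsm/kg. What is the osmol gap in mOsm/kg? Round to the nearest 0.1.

Calculated osmolality = 2·Na + glucose + BUN/2.8
= 2·135 + 8.8 + 111/2.8
= 270 + 8.80 + 39.64
= 318.44 mOsm/kg ≈ 318.4 mOsm/kg
Osmolar gap = measured − calculated = 315 − 318.4 = -3.4 mOsm/kg

-3.4 mOsm/kg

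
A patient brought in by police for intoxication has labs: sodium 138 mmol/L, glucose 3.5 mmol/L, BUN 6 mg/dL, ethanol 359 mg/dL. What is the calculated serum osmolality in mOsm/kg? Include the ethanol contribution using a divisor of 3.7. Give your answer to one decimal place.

Calculated osmolality = 2·Na + glucose + BUN/2.8 + ethanol/3.7
= 2·138 + 3.5 + 6/2.8 + 359/3.7
= 276 + 3.50 + 2.14 + 97.03
= 378.67 mOsm/kg

378.7 mOsm/kg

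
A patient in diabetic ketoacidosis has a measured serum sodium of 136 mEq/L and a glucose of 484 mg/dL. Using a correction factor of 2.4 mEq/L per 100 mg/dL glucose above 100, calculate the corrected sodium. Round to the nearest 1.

Corrected Na = measured Na + 2.4 · (glucose − 100)/100
= 136 + 2.4 · (484 − 100)/100
= 136 + 9.2
= 145.2 mEq/L

145 mEq/L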